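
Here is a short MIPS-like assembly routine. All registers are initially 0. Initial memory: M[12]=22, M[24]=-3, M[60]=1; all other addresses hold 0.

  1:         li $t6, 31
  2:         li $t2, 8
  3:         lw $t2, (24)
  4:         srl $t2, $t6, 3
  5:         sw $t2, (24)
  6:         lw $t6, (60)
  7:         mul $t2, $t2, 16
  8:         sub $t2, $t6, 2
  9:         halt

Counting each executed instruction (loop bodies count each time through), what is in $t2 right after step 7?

48

after li $t6, 31: $t6=31
after li $t2, 8: $t2=8
after lw $t2, (24): $t2=M[24]=-3
after srl $t2, $t6, 3: $t2=31>>3=3
sw $t2, (24) → M[24]=3
after lw $t6, (60): $t6=M[60]=1
after mul $t2, $t2, 16: $t2=3*16=48
After step 7: $t2 = 48.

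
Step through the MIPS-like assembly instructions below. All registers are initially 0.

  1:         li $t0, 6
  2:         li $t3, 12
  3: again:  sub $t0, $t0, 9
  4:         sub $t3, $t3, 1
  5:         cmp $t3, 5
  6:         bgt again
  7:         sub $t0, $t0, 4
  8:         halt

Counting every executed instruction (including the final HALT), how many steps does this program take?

32

after li $t0, 6: $t0=6
after li $t3, 12: $t3=12
after sub $t0, $t0, 9: $t0=6-9=-3
after sub $t3, $t3, 1: $t3=12-1=11
cmp $t3, 5  (cmp 11,5)
bgt again: taken
after sub $t0, $t0, 9: $t0=(-3)-9=-12
after sub $t3, $t3, 1: $t3=11-1=10
cmp $t3, 5  (cmp 10,5)
bgt again: taken
after sub $t0, $t0, 9: $t0=(-12)-9=-21
after sub $t3, $t3, 1: $t3=10-1=9
cmp $t3, 5  (cmp 9,5)
bgt again: taken
after sub $t0, $t0, 9: $t0=(-21)-9=-30
after sub $t3, $t3, 1: $t3=9-1=8
cmp $t3, 5  (cmp 8,5)
bgt again: taken
after sub $t0, $t0, 9: $t0=(-30)-9=-39
after sub $t3, $t3, 1: $t3=8-1=7
cmp $t3, 5  (cmp 7,5)
bgt again: taken
after sub $t0, $t0, 9: $t0=(-39)-9=-48
after sub $t3, $t3, 1: $t3=7-1=6
cmp $t3, 5  (cmp 6,5)
bgt again: taken
after sub $t0, $t0, 9: $t0=(-48)-9=-57
after sub $t3, $t3, 1: $t3=6-1=5
cmp $t3, 5  (cmp 5,5)
bgt again: not taken
after sub $t0, $t0, 4: $t0=(-57)-4=-61
halt.
Total executed instructions: 32.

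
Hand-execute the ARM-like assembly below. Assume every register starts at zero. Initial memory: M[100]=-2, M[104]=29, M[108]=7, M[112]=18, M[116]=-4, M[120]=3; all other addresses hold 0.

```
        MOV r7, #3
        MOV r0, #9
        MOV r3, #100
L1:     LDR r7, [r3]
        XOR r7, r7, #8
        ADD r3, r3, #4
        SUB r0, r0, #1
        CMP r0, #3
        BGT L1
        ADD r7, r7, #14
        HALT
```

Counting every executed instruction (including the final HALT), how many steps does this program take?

MOV r7, #3 → r7=3
MOV r0, #9 → r0=9
MOV r3, #100 → r3=100
LDR r7, [r3] → r7=M[100]=-2
XOR r7, r7, #8 → r7=(-2)^8=-10
ADD r3, r3, #4 → r3=100+4=104
SUB r0, r0, #1 → r0=9-1=8
CMP r0, #3  (cmp 8,3)
BGT L1: taken
LDR r7, [r3] → r7=M[104]=29
XOR r7, r7, #8 → r7=29^8=21
ADD r3, r3, #4 → r3=104+4=108
SUB r0, r0, #1 → r0=8-1=7
CMP r0, #3  (cmp 7,3)
BGT L1: taken
LDR r7, [r3] → r7=M[108]=7
XOR r7, r7, #8 → r7=7^8=15
ADD r3, r3, #4 → r3=108+4=112
SUB r0, r0, #1 → r0=7-1=6
CMP r0, #3  (cmp 6,3)
BGT L1: taken
LDR r7, [r3] → r7=M[112]=18
XOR r7, r7, #8 → r7=18^8=26
ADD r3, r3, #4 → r3=112+4=116
SUB r0, r0, #1 → r0=6-1=5
CMP r0, #3  (cmp 5,3)
BGT L1: taken
LDR r7, [r3] → r7=M[116]=-4
XOR r7, r7, #8 → r7=(-4)^8=-12
ADD r3, r3, #4 → r3=116+4=120
SUB r0, r0, #1 → r0=5-1=4
CMP r0, #3  (cmp 4,3)
BGT L1: taken
LDR r7, [r3] → r7=M[120]=3
XOR r7, r7, #8 → r7=3^8=11
ADD r3, r3, #4 → r3=120+4=124
SUB r0, r0, #1 → r0=4-1=3
CMP r0, #3  (cmp 3,3)
BGT L1: not taken
ADD r7, r7, #14 → r7=11+14=25
halt.
Total executed instructions: 41.

41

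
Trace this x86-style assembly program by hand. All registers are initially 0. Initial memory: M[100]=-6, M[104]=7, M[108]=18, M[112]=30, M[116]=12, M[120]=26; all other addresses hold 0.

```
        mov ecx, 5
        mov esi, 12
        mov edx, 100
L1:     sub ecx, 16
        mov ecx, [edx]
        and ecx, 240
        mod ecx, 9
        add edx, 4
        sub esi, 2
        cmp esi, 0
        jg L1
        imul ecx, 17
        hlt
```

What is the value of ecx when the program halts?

119

mov ecx, 5 → ecx=5
mov esi, 12 → esi=12
mov edx, 100 → edx=100
sub ecx, 16 → ecx=5-16=-11
mov ecx, [edx] → ecx=M[100]=-6
and ecx, 240 → ecx=(-6)&240=240
mod ecx, 9 → ecx=240%9=6
add edx, 4 → edx=100+4=104
sub esi, 2 → esi=12-2=10
cmp esi, 0  (cmp 10,0)
jg L1: taken
sub ecx, 16 → ecx=6-16=-10
mov ecx, [edx] → ecx=M[104]=7
and ecx, 240 → ecx=7&240=0
mod ecx, 9 → ecx=0%9=0
add edx, 4 → edx=104+4=108
sub esi, 2 → esi=10-2=8
cmp esi, 0  (cmp 8,0)
jg L1: taken
sub ecx, 16 → ecx=0-16=-16
mov ecx, [edx] → ecx=M[108]=18
and ecx, 240 → ecx=18&240=16
mod ecx, 9 → ecx=16%9=7
add edx, 4 → edx=108+4=112
sub esi, 2 → esi=8-2=6
cmp esi, 0  (cmp 6,0)
jg L1: taken
sub ecx, 16 → ecx=7-16=-9
mov ecx, [edx] → ecx=M[112]=30
and ecx, 240 → ecx=30&240=16
mod ecx, 9 → ecx=16%9=7
add edx, 4 → edx=112+4=116
sub esi, 2 → esi=6-2=4
cmp esi, 0  (cmp 4,0)
jg L1: taken
sub ecx, 16 → ecx=7-16=-9
mov ecx, [edx] → ecx=M[116]=12
and ecx, 240 → ecx=12&240=0
mod ecx, 9 → ecx=0%9=0
add edx, 4 → edx=116+4=120
sub esi, 2 → esi=4-2=2
cmp esi, 0  (cmp 2,0)
jg L1: taken
sub ecx, 16 → ecx=0-16=-16
mov ecx, [edx] → ecx=M[120]=26
and ecx, 240 → ecx=26&240=16
mod ecx, 9 → ecx=16%9=7
add edx, 4 → edx=120+4=124
sub esi, 2 → esi=2-2=0
cmp esi, 0  (cmp 0,0)
jg L1: not taken
imul ecx, 17 → ecx=7*17=119
halt.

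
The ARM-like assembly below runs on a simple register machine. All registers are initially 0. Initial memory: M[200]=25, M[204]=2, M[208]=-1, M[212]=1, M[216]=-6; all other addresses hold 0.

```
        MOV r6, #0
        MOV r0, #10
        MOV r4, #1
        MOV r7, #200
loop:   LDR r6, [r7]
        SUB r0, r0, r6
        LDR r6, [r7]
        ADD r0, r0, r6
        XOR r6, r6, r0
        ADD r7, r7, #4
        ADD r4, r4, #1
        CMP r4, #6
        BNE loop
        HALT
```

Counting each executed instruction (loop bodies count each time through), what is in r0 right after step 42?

16

r6=0
r0=10
r4=1
r7=200
r6=M[200]=25
r0=10-25=-15
r6=M[200]=25
r0=(-15)+25=10
r6=25^10=19
r7=200+4=204
r4=1+1=2
CMP r4, #6  (cmp 2,6)
BNE loop: taken
r6=M[204]=2
r0=10-2=8
r6=M[204]=2
r0=8+2=10
r6=2^10=8
r7=204+4=208
r4=2+1=3
CMP r4, #6  (cmp 3,6)
BNE loop: taken
r6=M[208]=-1
r0=10-(-1)=11
r6=M[208]=-1
r0=11+(-1)=10
r6=(-1)^10=-11
r7=208+4=212
r4=3+1=4
CMP r4, #6  (cmp 4,6)
BNE loop: taken
r6=M[212]=1
r0=10-1=9
r6=M[212]=1
r0=9+1=10
r6=1^10=11
r7=212+4=216
r4=4+1=5
CMP r4, #6  (cmp 5,6)
BNE loop: taken
r6=M[216]=-6
r0=10-(-6)=16
After step 42: r0 = 16.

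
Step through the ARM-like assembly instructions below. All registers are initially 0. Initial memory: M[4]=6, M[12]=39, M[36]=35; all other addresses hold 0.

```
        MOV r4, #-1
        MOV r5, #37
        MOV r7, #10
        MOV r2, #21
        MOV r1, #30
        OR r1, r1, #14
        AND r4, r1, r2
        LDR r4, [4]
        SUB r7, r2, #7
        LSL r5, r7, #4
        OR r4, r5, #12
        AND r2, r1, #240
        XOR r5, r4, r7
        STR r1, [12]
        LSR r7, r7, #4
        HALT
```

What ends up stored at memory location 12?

30

after MOV r4, #-1: r4=-1
after MOV r5, #37: r5=37
after MOV r7, #10: r7=10
after MOV r2, #21: r2=21
after MOV r1, #30: r1=30
after OR r1, r1, #14: r1=30|14=30
after AND r4, r1, r2: r4=30&21=20
after LDR r4, [4]: r4=M[4]=6
after SUB r7, r2, #7: r7=21-7=14
after LSL r5, r7, #4: r5=14<<4=224
after OR r4, r5, #12: r4=224|12=236
after AND r2, r1, #240: r2=30&240=16
after XOR r5, r4, r7: r5=236^14=226
STR r1, [12] → M[12]=30
after LSR r7, r7, #4: r7=14>>4=0
halt.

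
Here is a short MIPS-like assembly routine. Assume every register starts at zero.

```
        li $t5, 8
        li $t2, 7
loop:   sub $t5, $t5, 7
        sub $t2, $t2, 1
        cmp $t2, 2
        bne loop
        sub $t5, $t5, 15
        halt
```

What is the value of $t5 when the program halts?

-42

$t5=8
$t2=7
$t5=8-7=1
$t2=7-1=6
cmp $t2, 2  (cmp 6,2)
bne loop: taken
$t5=1-7=-6
$t2=6-1=5
cmp $t2, 2  (cmp 5,2)
bne loop: taken
$t5=(-6)-7=-13
$t2=5-1=4
cmp $t2, 2  (cmp 4,2)
bne loop: taken
$t5=(-13)-7=-20
$t2=4-1=3
cmp $t2, 2  (cmp 3,2)
bne loop: taken
$t5=(-20)-7=-27
$t2=3-1=2
cmp $t2, 2  (cmp 2,2)
bne loop: not taken
$t5=(-27)-15=-42
halt.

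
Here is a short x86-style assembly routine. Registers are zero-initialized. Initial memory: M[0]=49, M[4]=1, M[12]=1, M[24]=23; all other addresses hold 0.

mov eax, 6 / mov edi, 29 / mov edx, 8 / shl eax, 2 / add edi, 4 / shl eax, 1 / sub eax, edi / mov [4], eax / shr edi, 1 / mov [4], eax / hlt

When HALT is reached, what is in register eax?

15

eax=6
edi=29
edx=8
eax=6<<2=24
edi=29+4=33
eax=24<<1=48
eax=48-33=15
mov [4], eax → M[4]=15
edi=33>>1=16
mov [4], eax → M[4]=15
halt.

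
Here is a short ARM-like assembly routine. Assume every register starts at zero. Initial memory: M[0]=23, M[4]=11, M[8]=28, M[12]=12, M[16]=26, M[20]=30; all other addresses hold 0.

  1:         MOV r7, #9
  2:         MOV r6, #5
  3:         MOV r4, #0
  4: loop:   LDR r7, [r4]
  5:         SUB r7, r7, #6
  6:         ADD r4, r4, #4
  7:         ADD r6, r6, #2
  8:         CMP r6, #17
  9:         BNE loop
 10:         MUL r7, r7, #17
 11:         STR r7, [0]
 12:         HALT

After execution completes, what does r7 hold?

408

r7=9
r6=5
r4=0
r7=M[0]=23
r7=23-6=17
r4=0+4=4
r6=5+2=7
CMP r6, #17  (cmp 7,17)
BNE loop: taken
r7=M[4]=11
r7=11-6=5
r4=4+4=8
r6=7+2=9
CMP r6, #17  (cmp 9,17)
BNE loop: taken
r7=M[8]=28
r7=28-6=22
r4=8+4=12
r6=9+2=11
CMP r6, #17  (cmp 11,17)
BNE loop: taken
r7=M[12]=12
r7=12-6=6
r4=12+4=16
r6=11+2=13
CMP r6, #17  (cmp 13,17)
BNE loop: taken
r7=M[16]=26
r7=26-6=20
r4=16+4=20
r6=13+2=15
CMP r6, #17  (cmp 15,17)
BNE loop: taken
r7=M[20]=30
r7=30-6=24
r4=20+4=24
r6=15+2=17
CMP r6, #17  (cmp 17,17)
BNE loop: not taken
r7=24*17=408
STR r7, [0] → M[0]=408
halt.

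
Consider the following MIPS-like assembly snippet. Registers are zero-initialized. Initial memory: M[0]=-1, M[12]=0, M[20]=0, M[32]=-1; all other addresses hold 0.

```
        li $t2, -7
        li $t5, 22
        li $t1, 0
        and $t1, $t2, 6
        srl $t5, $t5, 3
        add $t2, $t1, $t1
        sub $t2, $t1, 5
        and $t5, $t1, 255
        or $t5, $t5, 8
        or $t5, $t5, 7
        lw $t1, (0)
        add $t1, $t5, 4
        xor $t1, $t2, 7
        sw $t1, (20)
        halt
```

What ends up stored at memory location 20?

after li $t2, -7: $t2=-7
after li $t5, 22: $t5=22
after li $t1, 0: $t1=0
after and $t1, $t2, 6: $t1=(-7)&6=0
after srl $t5, $t5, 3: $t5=22>>3=2
after add $t2, $t1, $t1: $t2=0+0=0
after sub $t2, $t1, 5: $t2=0-5=-5
after and $t5, $t1, 255: $t5=0&255=0
after or $t5, $t5, 8: $t5=0|8=8
after or $t5, $t5, 7: $t5=8|7=15
after lw $t1, (0): $t1=M[0]=-1
after add $t1, $t5, 4: $t1=15+4=19
after xor $t1, $t2, 7: $t1=(-5)^7=-4
sw $t1, (20) → M[20]=-4
halt.

-4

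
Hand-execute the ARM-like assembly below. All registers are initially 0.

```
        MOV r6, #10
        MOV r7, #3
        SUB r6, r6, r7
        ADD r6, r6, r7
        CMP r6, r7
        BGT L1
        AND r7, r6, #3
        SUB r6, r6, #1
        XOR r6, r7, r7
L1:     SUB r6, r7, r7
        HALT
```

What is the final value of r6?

MOV r6, #10 → r6=10
MOV r7, #3 → r7=3
SUB r6, r6, r7 → r6=10-3=7
ADD r6, r6, r7 → r6=7+3=10
CMP r6, r7  (cmp 10,3)
BGT L1: taken
SUB r6, r7, r7 → r6=3-3=0
halt.

0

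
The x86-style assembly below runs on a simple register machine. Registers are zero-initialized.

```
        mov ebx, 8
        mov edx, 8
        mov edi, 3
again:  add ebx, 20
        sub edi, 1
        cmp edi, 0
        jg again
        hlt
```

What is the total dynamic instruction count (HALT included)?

16

mov ebx, 8 → ebx=8
mov edx, 8 → edx=8
mov edi, 3 → edi=3
add ebx, 20 → ebx=8+20=28
sub edi, 1 → edi=3-1=2
cmp edi, 0  (cmp 2,0)
jg again: taken
add ebx, 20 → ebx=28+20=48
sub edi, 1 → edi=2-1=1
cmp edi, 0  (cmp 1,0)
jg again: taken
add ebx, 20 → ebx=48+20=68
sub edi, 1 → edi=1-1=0
cmp edi, 0  (cmp 0,0)
jg again: not taken
halt.
Total executed instructions: 16.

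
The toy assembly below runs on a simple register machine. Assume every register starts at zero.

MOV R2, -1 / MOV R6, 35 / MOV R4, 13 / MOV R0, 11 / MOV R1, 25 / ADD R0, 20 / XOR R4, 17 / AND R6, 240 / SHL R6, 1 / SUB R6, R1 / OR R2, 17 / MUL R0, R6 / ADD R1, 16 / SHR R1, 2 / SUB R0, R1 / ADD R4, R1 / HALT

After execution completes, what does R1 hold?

after MOV R2, -1: R2=-1
after MOV R6, 35: R6=35
after MOV R4, 13: R4=13
after MOV R0, 11: R0=11
after MOV R1, 25: R1=25
after ADD R0, 20: R0=11+20=31
after XOR R4, 17: R4=13^17=28
after AND R6, 240: R6=35&240=32
after SHL R6, 1: R6=32<<1=64
after SUB R6, R1: R6=64-25=39
after OR R2, 17: R2=(-1)|17=-1
after MUL R0, R6: R0=31*39=1209
after ADD R1, 16: R1=25+16=41
after SHR R1, 2: R1=41>>2=10
after SUB R0, R1: R0=1209-10=1199
after ADD R4, R1: R4=28+10=38
halt.

10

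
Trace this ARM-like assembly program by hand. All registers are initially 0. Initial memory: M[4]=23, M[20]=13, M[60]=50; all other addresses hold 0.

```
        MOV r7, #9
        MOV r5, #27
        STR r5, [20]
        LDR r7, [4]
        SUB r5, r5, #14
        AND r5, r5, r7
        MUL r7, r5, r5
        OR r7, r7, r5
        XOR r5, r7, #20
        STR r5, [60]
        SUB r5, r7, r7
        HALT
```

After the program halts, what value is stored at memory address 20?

after MOV r7, #9: r7=9
after MOV r5, #27: r5=27
STR r5, [20] → M[20]=27
after LDR r7, [4]: r7=M[4]=23
after SUB r5, r5, #14: r5=27-14=13
after AND r5, r5, r7: r5=13&23=5
after MUL r7, r5, r5: r7=5*5=25
after OR r7, r7, r5: r7=25|5=29
after XOR r5, r7, #20: r5=29^20=9
STR r5, [60] → M[60]=9
after SUB r5, r7, r7: r5=29-29=0
halt.

27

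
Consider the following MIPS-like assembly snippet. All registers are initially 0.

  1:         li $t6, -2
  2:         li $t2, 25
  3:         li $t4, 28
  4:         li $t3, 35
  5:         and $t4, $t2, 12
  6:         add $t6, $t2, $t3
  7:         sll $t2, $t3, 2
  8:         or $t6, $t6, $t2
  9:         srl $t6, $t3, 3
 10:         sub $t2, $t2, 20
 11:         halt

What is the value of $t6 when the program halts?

after li $t6, -2: $t6=-2
after li $t2, 25: $t2=25
after li $t4, 28: $t4=28
after li $t3, 35: $t3=35
after and $t4, $t2, 12: $t4=25&12=8
after add $t6, $t2, $t3: $t6=25+35=60
after sll $t2, $t3, 2: $t2=35<<2=140
after or $t6, $t6, $t2: $t6=60|140=188
after srl $t6, $t3, 3: $t6=35>>3=4
after sub $t2, $t2, 20: $t2=140-20=120
halt.

4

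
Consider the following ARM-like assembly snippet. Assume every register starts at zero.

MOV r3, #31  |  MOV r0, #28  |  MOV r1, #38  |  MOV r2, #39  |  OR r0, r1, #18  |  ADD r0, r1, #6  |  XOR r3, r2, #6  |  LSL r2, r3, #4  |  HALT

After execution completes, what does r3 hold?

r3=31
r0=28
r1=38
r2=39
r0=38|18=54
r0=38+6=44
r3=39^6=33
r2=33<<4=528
halt.

33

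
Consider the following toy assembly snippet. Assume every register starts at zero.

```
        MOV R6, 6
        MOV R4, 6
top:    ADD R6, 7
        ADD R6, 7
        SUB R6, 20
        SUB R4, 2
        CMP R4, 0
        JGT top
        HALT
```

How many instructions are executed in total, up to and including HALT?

R6=6
R4=6
R6=6+7=13
R6=13+7=20
R6=20-20=0
R4=6-2=4
CMP R4, 0  (cmp 4,0)
JGT top: taken
R6=0+7=7
R6=7+7=14
R6=14-20=-6
R4=4-2=2
CMP R4, 0  (cmp 2,0)
JGT top: taken
R6=(-6)+7=1
R6=1+7=8
R6=8-20=-12
R4=2-2=0
CMP R4, 0  (cmp 0,0)
JGT top: not taken
halt.
Total executed instructions: 21.

21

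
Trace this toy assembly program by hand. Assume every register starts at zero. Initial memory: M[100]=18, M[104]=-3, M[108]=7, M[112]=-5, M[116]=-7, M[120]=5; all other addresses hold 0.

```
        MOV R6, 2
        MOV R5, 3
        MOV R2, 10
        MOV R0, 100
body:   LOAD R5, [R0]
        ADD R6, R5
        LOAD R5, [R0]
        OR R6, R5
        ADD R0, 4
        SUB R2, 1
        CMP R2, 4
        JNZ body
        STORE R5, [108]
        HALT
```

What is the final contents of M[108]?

5

R6=2
R5=3
R2=10
R0=100
R5=M[100]=18
R6=2+18=20
R5=M[100]=18
R6=20|18=22
R0=100+4=104
R2=10-1=9
CMP R2, 4  (cmp 9,4)
JNZ body: taken
R5=M[104]=-3
R6=22+(-3)=19
R5=M[104]=-3
R6=19|(-3)=-1
R0=104+4=108
R2=9-1=8
CMP R2, 4  (cmp 8,4)
JNZ body: taken
R5=M[108]=7
R6=(-1)+7=6
R5=M[108]=7
R6=6|7=7
R0=108+4=112
R2=8-1=7
CMP R2, 4  (cmp 7,4)
JNZ body: taken
R5=M[112]=-5
R6=7+(-5)=2
R5=M[112]=-5
R6=2|(-5)=-5
R0=112+4=116
R2=7-1=6
CMP R2, 4  (cmp 6,4)
JNZ body: taken
R5=M[116]=-7
R6=(-5)+(-7)=-12
R5=M[116]=-7
R6=(-12)|(-7)=-3
R0=116+4=120
R2=6-1=5
CMP R2, 4  (cmp 5,4)
JNZ body: taken
R5=M[120]=5
R6=(-3)+5=2
R5=M[120]=5
R6=2|5=7
R0=120+4=124
R2=5-1=4
CMP R2, 4  (cmp 4,4)
JNZ body: not taken
STORE R5, [108] → M[108]=5
halt.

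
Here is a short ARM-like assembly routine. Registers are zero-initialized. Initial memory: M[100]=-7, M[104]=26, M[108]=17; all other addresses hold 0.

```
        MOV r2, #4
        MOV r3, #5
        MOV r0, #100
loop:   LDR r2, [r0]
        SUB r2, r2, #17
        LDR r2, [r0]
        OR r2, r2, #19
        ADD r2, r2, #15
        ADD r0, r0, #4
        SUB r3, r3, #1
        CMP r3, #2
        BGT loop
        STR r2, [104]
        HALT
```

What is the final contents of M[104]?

MOV r2, #4 → r2=4
MOV r3, #5 → r3=5
MOV r0, #100 → r0=100
LDR r2, [r0] → r2=M[100]=-7
SUB r2, r2, #17 → r2=(-7)-17=-24
LDR r2, [r0] → r2=M[100]=-7
OR r2, r2, #19 → r2=(-7)|19=-5
ADD r2, r2, #15 → r2=(-5)+15=10
ADD r0, r0, #4 → r0=100+4=104
SUB r3, r3, #1 → r3=5-1=4
CMP r3, #2  (cmp 4,2)
BGT loop: taken
LDR r2, [r0] → r2=M[104]=26
SUB r2, r2, #17 → r2=26-17=9
LDR r2, [r0] → r2=M[104]=26
OR r2, r2, #19 → r2=26|19=27
ADD r2, r2, #15 → r2=27+15=42
ADD r0, r0, #4 → r0=104+4=108
SUB r3, r3, #1 → r3=4-1=3
CMP r3, #2  (cmp 3,2)
BGT loop: taken
LDR r2, [r0] → r2=M[108]=17
SUB r2, r2, #17 → r2=17-17=0
LDR r2, [r0] → r2=M[108]=17
OR r2, r2, #19 → r2=17|19=19
ADD r2, r2, #15 → r2=19+15=34
ADD r0, r0, #4 → r0=108+4=112
SUB r3, r3, #1 → r3=3-1=2
CMP r3, #2  (cmp 2,2)
BGT loop: not taken
STR r2, [104] → M[104]=34
halt.

34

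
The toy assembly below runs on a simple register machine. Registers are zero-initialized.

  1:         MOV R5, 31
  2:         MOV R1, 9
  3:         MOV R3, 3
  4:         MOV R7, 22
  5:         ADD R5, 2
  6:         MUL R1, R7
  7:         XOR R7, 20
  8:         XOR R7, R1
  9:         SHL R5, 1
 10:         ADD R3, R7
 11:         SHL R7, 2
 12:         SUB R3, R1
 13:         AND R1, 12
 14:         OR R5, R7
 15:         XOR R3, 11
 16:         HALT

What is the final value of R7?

MOV R5, 31 → R5=31
MOV R1, 9 → R1=9
MOV R3, 3 → R3=3
MOV R7, 22 → R7=22
ADD R5, 2 → R5=31+2=33
MUL R1, R7 → R1=9*22=198
XOR R7, 20 → R7=22^20=2
XOR R7, R1 → R7=2^198=196
SHL R5, 1 → R5=33<<1=66
ADD R3, R7 → R3=3+196=199
SHL R7, 2 → R7=196<<2=784
SUB R3, R1 → R3=199-198=1
AND R1, 12 → R1=198&12=4
OR R5, R7 → R5=66|784=850
XOR R3, 11 → R3=1^11=10
halt.

784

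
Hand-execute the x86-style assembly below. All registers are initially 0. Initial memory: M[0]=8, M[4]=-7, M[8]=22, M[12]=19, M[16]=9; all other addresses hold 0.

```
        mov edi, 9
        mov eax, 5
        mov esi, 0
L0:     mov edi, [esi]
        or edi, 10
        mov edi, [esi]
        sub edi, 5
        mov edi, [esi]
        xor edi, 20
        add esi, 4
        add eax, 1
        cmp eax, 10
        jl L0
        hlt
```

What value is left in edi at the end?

mov edi, 9 → edi=9
mov eax, 5 → eax=5
mov esi, 0 → esi=0
mov edi, [esi] → edi=M[0]=8
or edi, 10 → edi=8|10=10
mov edi, [esi] → edi=M[0]=8
sub edi, 5 → edi=8-5=3
mov edi, [esi] → edi=M[0]=8
xor edi, 20 → edi=8^20=28
add esi, 4 → esi=0+4=4
add eax, 1 → eax=5+1=6
cmp eax, 10  (cmp 6,10)
jl L0: taken
mov edi, [esi] → edi=M[4]=-7
or edi, 10 → edi=(-7)|10=-5
mov edi, [esi] → edi=M[4]=-7
sub edi, 5 → edi=(-7)-5=-12
mov edi, [esi] → edi=M[4]=-7
xor edi, 20 → edi=(-7)^20=-19
add esi, 4 → esi=4+4=8
add eax, 1 → eax=6+1=7
cmp eax, 10  (cmp 7,10)
jl L0: taken
mov edi, [esi] → edi=M[8]=22
or edi, 10 → edi=22|10=30
mov edi, [esi] → edi=M[8]=22
sub edi, 5 → edi=22-5=17
mov edi, [esi] → edi=M[8]=22
xor edi, 20 → edi=22^20=2
add esi, 4 → esi=8+4=12
add eax, 1 → eax=7+1=8
cmp eax, 10  (cmp 8,10)
jl L0: taken
mov edi, [esi] → edi=M[12]=19
or edi, 10 → edi=19|10=27
mov edi, [esi] → edi=M[12]=19
sub edi, 5 → edi=19-5=14
mov edi, [esi] → edi=M[12]=19
xor edi, 20 → edi=19^20=7
add esi, 4 → esi=12+4=16
add eax, 1 → eax=8+1=9
cmp eax, 10  (cmp 9,10)
jl L0: taken
mov edi, [esi] → edi=M[16]=9
or edi, 10 → edi=9|10=11
mov edi, [esi] → edi=M[16]=9
sub edi, 5 → edi=9-5=4
mov edi, [esi] → edi=M[16]=9
xor edi, 20 → edi=9^20=29
add esi, 4 → esi=16+4=20
add eax, 1 → eax=9+1=10
cmp eax, 10  (cmp 10,10)
jl L0: not taken
halt.

29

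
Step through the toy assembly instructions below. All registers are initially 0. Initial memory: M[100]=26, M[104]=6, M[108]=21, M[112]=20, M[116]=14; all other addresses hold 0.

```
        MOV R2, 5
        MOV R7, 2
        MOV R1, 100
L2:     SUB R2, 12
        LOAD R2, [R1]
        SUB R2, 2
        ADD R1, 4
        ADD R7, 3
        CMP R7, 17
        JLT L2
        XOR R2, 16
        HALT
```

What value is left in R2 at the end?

28

MOV R2, 5 → R2=5
MOV R7, 2 → R7=2
MOV R1, 100 → R1=100
SUB R2, 12 → R2=5-12=-7
LOAD R2, [R1] → R2=M[100]=26
SUB R2, 2 → R2=26-2=24
ADD R1, 4 → R1=100+4=104
ADD R7, 3 → R7=2+3=5
CMP R7, 17  (cmp 5,17)
JLT L2: taken
SUB R2, 12 → R2=24-12=12
LOAD R2, [R1] → R2=M[104]=6
SUB R2, 2 → R2=6-2=4
ADD R1, 4 → R1=104+4=108
ADD R7, 3 → R7=5+3=8
CMP R7, 17  (cmp 8,17)
JLT L2: taken
SUB R2, 12 → R2=4-12=-8
LOAD R2, [R1] → R2=M[108]=21
SUB R2, 2 → R2=21-2=19
ADD R1, 4 → R1=108+4=112
ADD R7, 3 → R7=8+3=11
CMP R7, 17  (cmp 11,17)
JLT L2: taken
SUB R2, 12 → R2=19-12=7
LOAD R2, [R1] → R2=M[112]=20
SUB R2, 2 → R2=20-2=18
ADD R1, 4 → R1=112+4=116
ADD R7, 3 → R7=11+3=14
CMP R7, 17  (cmp 14,17)
JLT L2: taken
SUB R2, 12 → R2=18-12=6
LOAD R2, [R1] → R2=M[116]=14
SUB R2, 2 → R2=14-2=12
ADD R1, 4 → R1=116+4=120
ADD R7, 3 → R7=14+3=17
CMP R7, 17  (cmp 17,17)
JLT L2: not taken
XOR R2, 16 → R2=12^16=28
halt.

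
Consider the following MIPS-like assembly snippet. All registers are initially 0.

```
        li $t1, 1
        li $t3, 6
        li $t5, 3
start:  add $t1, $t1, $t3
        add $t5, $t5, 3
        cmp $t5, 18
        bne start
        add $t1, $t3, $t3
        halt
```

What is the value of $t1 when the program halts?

$t1=1
$t3=6
$t5=3
$t1=1+6=7
$t5=3+3=6
cmp $t5, 18  (cmp 6,18)
bne start: taken
$t1=7+6=13
$t5=6+3=9
cmp $t5, 18  (cmp 9,18)
bne start: taken
$t1=13+6=19
$t5=9+3=12
cmp $t5, 18  (cmp 12,18)
bne start: taken
$t1=19+6=25
$t5=12+3=15
cmp $t5, 18  (cmp 15,18)
bne start: taken
$t1=25+6=31
$t5=15+3=18
cmp $t5, 18  (cmp 18,18)
bne start: not taken
$t1=6+6=12
halt.

12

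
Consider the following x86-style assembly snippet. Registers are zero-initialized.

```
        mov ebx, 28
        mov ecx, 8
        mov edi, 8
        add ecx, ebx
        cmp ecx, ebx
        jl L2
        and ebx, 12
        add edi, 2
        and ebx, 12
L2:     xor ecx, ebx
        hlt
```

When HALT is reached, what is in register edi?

mov ebx, 28 → ebx=28
mov ecx, 8 → ecx=8
mov edi, 8 → edi=8
add ecx, ebx → ecx=8+28=36
cmp ecx, ebx  (cmp 36,28)
jl L2: not taken
and ebx, 12 → ebx=28&12=12
add edi, 2 → edi=8+2=10
and ebx, 12 → ebx=12&12=12
xor ecx, ebx → ecx=36^12=40
halt.

10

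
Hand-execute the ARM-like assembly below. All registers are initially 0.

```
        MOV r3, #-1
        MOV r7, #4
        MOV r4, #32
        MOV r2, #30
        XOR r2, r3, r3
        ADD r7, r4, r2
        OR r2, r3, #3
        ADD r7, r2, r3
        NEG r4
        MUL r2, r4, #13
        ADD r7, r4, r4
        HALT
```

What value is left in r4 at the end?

MOV r3, #-1 → r3=-1
MOV r7, #4 → r7=4
MOV r4, #32 → r4=32
MOV r2, #30 → r2=30
XOR r2, r3, r3 → r2=(-1)^(-1)=0
ADD r7, r4, r2 → r7=32+0=32
OR r2, r3, #3 → r2=(-1)|3=-1
ADD r7, r2, r3 → r7=(-1)+(-1)=-2
NEG r4 → r4=-(32)=-32
MUL r2, r4, #13 → r2=(-32)*13=-416
ADD r7, r4, r4 → r7=(-32)+(-32)=-64
halt.

-32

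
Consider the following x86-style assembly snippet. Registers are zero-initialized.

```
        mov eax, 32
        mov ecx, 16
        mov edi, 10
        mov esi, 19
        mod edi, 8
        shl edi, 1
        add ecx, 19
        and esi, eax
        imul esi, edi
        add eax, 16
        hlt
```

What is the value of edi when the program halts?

after mov eax, 32: eax=32
after mov ecx, 16: ecx=16
after mov edi, 10: edi=10
after mov esi, 19: esi=19
after mod edi, 8: edi=10%8=2
after shl edi, 1: edi=2<<1=4
after add ecx, 19: ecx=16+19=35
after and esi, eax: esi=19&32=0
after imul esi, edi: esi=0*4=0
after add eax, 16: eax=32+16=48
halt.

4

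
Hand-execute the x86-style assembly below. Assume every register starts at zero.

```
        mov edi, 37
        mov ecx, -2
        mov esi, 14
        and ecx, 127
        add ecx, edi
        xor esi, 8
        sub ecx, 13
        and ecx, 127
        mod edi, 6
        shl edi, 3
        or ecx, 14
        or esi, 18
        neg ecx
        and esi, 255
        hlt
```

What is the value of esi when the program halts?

22

mov edi, 37 → edi=37
mov ecx, -2 → ecx=-2
mov esi, 14 → esi=14
and ecx, 127 → ecx=(-2)&127=126
add ecx, edi → ecx=126+37=163
xor esi, 8 → esi=14^8=6
sub ecx, 13 → ecx=163-13=150
and ecx, 127 → ecx=150&127=22
mod edi, 6 → edi=37%6=1
shl edi, 3 → edi=1<<3=8
or ecx, 14 → ecx=22|14=30
or esi, 18 → esi=6|18=22
neg ecx → ecx=-(30)=-30
and esi, 255 → esi=22&255=22
halt.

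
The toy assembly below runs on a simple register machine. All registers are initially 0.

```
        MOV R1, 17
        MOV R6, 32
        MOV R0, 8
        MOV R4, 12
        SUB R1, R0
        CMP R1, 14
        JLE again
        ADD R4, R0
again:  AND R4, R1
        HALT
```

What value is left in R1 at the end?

9

R1=17
R6=32
R0=8
R4=12
R1=17-8=9
CMP R1, 14  (cmp 9,14)
JLE again: taken
R4=12&9=8
halt.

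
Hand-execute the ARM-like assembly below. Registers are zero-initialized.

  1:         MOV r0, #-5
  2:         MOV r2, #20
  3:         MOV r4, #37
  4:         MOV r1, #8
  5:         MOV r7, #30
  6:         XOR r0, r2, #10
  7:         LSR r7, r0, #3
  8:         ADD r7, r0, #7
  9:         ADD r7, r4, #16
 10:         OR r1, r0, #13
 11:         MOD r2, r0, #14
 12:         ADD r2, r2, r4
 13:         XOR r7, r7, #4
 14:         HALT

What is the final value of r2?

r0=-5
r2=20
r4=37
r1=8
r7=30
r0=20^10=30
r7=30>>3=3
r7=30+7=37
r7=37+16=53
r1=30|13=31
r2=30%14=2
r2=2+37=39
r7=53^4=49
halt.

39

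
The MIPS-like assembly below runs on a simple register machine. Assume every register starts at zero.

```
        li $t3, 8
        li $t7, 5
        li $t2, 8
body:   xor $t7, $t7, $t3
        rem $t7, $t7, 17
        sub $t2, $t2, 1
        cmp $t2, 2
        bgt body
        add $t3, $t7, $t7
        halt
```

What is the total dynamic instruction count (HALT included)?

35

$t3=8
$t7=5
$t2=8
$t7=5^8=13
$t7=13%17=13
$t2=8-1=7
cmp $t2, 2  (cmp 7,2)
bgt body: taken
$t7=13^8=5
$t7=5%17=5
$t2=7-1=6
cmp $t2, 2  (cmp 6,2)
bgt body: taken
$t7=5^8=13
$t7=13%17=13
$t2=6-1=5
cmp $t2, 2  (cmp 5,2)
bgt body: taken
$t7=13^8=5
$t7=5%17=5
$t2=5-1=4
cmp $t2, 2  (cmp 4,2)
bgt body: taken
$t7=5^8=13
$t7=13%17=13
$t2=4-1=3
cmp $t2, 2  (cmp 3,2)
bgt body: taken
$t7=13^8=5
$t7=5%17=5
$t2=3-1=2
cmp $t2, 2  (cmp 2,2)
bgt body: not taken
$t3=5+5=10
halt.
Total executed instructions: 35.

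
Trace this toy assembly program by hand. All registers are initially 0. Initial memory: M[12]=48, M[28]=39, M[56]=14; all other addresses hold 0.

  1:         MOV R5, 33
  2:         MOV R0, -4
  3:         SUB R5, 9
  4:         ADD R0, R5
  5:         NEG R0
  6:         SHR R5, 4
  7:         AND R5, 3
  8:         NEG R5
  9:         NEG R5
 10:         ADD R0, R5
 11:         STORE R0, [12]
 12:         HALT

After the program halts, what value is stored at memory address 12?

-19

MOV R5, 33 → R5=33
MOV R0, -4 → R0=-4
SUB R5, 9 → R5=33-9=24
ADD R0, R5 → R0=(-4)+24=20
NEG R0 → R0=-(20)=-20
SHR R5, 4 → R5=24>>4=1
AND R5, 3 → R5=1&3=1
NEG R5 → R5=-(1)=-1
NEG R5 → R5=-(-1)=1
ADD R0, R5 → R0=(-20)+1=-19
STORE R0, [12] → M[12]=-19
halt.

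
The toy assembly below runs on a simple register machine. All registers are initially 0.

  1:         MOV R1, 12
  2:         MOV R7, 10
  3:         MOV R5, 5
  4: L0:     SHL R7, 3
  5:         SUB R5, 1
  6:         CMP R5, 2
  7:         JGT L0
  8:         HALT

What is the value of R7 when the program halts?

5120

R1=12
R7=10
R5=5
R7=10<<3=80
R5=5-1=4
CMP R5, 2  (cmp 4,2)
JGT L0: taken
R7=80<<3=640
R5=4-1=3
CMP R5, 2  (cmp 3,2)
JGT L0: taken
R7=640<<3=5120
R5=3-1=2
CMP R5, 2  (cmp 2,2)
JGT L0: not taken
halt.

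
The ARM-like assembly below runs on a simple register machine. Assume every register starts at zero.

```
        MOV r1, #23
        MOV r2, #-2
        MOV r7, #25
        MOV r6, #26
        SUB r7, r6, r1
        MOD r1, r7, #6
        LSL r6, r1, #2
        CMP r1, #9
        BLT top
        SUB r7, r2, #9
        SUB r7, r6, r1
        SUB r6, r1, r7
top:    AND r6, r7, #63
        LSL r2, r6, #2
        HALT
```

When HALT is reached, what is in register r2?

12

r1=23
r2=-2
r7=25
r6=26
r7=26-23=3
r1=3%6=3
r6=3<<2=12
CMP r1, #9  (cmp 3,9)
BLT top: taken
r6=3&63=3
r2=3<<2=12
halt.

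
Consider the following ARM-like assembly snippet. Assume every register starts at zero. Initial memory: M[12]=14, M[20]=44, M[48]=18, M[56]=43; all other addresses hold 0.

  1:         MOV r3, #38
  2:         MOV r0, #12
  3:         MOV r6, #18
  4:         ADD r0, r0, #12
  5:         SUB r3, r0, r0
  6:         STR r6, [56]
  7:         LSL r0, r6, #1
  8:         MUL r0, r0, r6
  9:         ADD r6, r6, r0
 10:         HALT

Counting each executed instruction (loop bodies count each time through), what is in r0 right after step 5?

24

MOV r3, #38 → r3=38
MOV r0, #12 → r0=12
MOV r6, #18 → r6=18
ADD r0, r0, #12 → r0=12+12=24
SUB r3, r0, r0 → r3=24-24=0
After step 5: r0 = 24.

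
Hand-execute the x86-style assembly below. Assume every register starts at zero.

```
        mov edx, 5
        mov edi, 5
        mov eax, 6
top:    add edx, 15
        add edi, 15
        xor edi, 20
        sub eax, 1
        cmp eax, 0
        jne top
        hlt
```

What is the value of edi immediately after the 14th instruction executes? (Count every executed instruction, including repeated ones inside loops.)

mov edx, 5 → edx=5
mov edi, 5 → edi=5
mov eax, 6 → eax=6
add edx, 15 → edx=5+15=20
add edi, 15 → edi=5+15=20
xor edi, 20 → edi=20^20=0
sub eax, 1 → eax=6-1=5
cmp eax, 0  (cmp 5,0)
jne top: taken
add edx, 15 → edx=20+15=35
add edi, 15 → edi=0+15=15
xor edi, 20 → edi=15^20=27
sub eax, 1 → eax=5-1=4
cmp eax, 0  (cmp 4,0)
After step 14: edi = 27.

27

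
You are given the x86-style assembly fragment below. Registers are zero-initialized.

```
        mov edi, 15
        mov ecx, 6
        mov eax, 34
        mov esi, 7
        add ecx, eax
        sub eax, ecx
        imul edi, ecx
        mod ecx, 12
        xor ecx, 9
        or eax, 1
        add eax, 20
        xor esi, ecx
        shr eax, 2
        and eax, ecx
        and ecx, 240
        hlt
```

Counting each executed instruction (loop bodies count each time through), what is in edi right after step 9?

600

after mov edi, 15: edi=15
after mov ecx, 6: ecx=6
after mov eax, 34: eax=34
after mov esi, 7: esi=7
after add ecx, eax: ecx=6+34=40
after sub eax, ecx: eax=34-40=-6
after imul edi, ecx: edi=15*40=600
after mod ecx, 12: ecx=40%12=4
after xor ecx, 9: ecx=4^9=13
After step 9: edi = 600.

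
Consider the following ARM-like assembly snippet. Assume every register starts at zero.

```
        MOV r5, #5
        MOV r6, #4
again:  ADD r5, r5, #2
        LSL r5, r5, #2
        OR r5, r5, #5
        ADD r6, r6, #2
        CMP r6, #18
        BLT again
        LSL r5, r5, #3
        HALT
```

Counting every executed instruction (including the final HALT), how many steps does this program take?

after MOV r5, #5: r5=5
after MOV r6, #4: r6=4
after ADD r5, r5, #2: r5=5+2=7
after LSL r5, r5, #2: r5=7<<2=28
after OR r5, r5, #5: r5=28|5=29
after ADD r6, r6, #2: r6=4+2=6
CMP r6, #18  (cmp 6,18)
BLT again: taken
after ADD r5, r5, #2: r5=29+2=31
after LSL r5, r5, #2: r5=31<<2=124
after OR r5, r5, #5: r5=124|5=125
after ADD r6, r6, #2: r6=6+2=8
CMP r6, #18  (cmp 8,18)
BLT again: taken
after ADD r5, r5, #2: r5=125+2=127
after LSL r5, r5, #2: r5=127<<2=508
after OR r5, r5, #5: r5=508|5=509
after ADD r6, r6, #2: r6=8+2=10
CMP r6, #18  (cmp 10,18)
BLT again: taken
after ADD r5, r5, #2: r5=509+2=511
after LSL r5, r5, #2: r5=511<<2=2044
after OR r5, r5, #5: r5=2044|5=2045
after ADD r6, r6, #2: r6=10+2=12
CMP r6, #18  (cmp 12,18)
BLT again: taken
after ADD r5, r5, #2: r5=2045+2=2047
after LSL r5, r5, #2: r5=2047<<2=8188
after OR r5, r5, #5: r5=8188|5=8189
after ADD r6, r6, #2: r6=12+2=14
CMP r6, #18  (cmp 14,18)
BLT again: taken
after ADD r5, r5, #2: r5=8189+2=8191
after LSL r5, r5, #2: r5=8191<<2=32764
after OR r5, r5, #5: r5=32764|5=32765
after ADD r6, r6, #2: r6=14+2=16
CMP r6, #18  (cmp 16,18)
BLT again: taken
after ADD r5, r5, #2: r5=32765+2=32767
after LSL r5, r5, #2: r5=32767<<2=131068
after OR r5, r5, #5: r5=131068|5=131069
after ADD r6, r6, #2: r6=16+2=18
CMP r6, #18  (cmp 18,18)
BLT again: not taken
after LSL r5, r5, #3: r5=131069<<3=1048552
halt.
Total executed instructions: 46.

46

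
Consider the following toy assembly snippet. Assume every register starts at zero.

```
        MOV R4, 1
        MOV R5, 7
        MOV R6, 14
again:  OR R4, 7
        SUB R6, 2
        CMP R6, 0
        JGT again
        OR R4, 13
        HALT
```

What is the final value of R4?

15

after MOV R4, 1: R4=1
after MOV R5, 7: R5=7
after MOV R6, 14: R6=14
after OR R4, 7: R4=1|7=7
after SUB R6, 2: R6=14-2=12
CMP R6, 0  (cmp 12,0)
JGT again: taken
after OR R4, 7: R4=7|7=7
after SUB R6, 2: R6=12-2=10
CMP R6, 0  (cmp 10,0)
JGT again: taken
after OR R4, 7: R4=7|7=7
after SUB R6, 2: R6=10-2=8
CMP R6, 0  (cmp 8,0)
JGT again: taken
after OR R4, 7: R4=7|7=7
after SUB R6, 2: R6=8-2=6
CMP R6, 0  (cmp 6,0)
JGT again: taken
after OR R4, 7: R4=7|7=7
after SUB R6, 2: R6=6-2=4
CMP R6, 0  (cmp 4,0)
JGT again: taken
after OR R4, 7: R4=7|7=7
after SUB R6, 2: R6=4-2=2
CMP R6, 0  (cmp 2,0)
JGT again: taken
after OR R4, 7: R4=7|7=7
after SUB R6, 2: R6=2-2=0
CMP R6, 0  (cmp 0,0)
JGT again: not taken
after OR R4, 13: R4=7|13=15
halt.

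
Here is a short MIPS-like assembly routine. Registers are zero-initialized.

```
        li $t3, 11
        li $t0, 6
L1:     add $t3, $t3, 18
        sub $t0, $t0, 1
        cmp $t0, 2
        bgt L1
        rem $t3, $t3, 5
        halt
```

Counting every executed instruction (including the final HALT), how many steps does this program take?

20

$t3=11
$t0=6
$t3=11+18=29
$t0=6-1=5
cmp $t0, 2  (cmp 5,2)
bgt L1: taken
$t3=29+18=47
$t0=5-1=4
cmp $t0, 2  (cmp 4,2)
bgt L1: taken
$t3=47+18=65
$t0=4-1=3
cmp $t0, 2  (cmp 3,2)
bgt L1: taken
$t3=65+18=83
$t0=3-1=2
cmp $t0, 2  (cmp 2,2)
bgt L1: not taken
$t3=83%5=3
halt.
Total executed instructions: 20.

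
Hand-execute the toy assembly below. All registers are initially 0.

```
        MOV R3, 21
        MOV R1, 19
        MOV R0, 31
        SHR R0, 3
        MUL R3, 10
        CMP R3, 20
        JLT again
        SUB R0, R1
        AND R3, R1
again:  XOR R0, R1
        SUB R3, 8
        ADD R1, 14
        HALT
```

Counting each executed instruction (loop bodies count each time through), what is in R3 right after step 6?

after MOV R3, 21: R3=21
after MOV R1, 19: R1=19
after MOV R0, 31: R0=31
after SHR R0, 3: R0=31>>3=3
after MUL R3, 10: R3=21*10=210
CMP R3, 20  (cmp 210,20)
After step 6: R3 = 210.

210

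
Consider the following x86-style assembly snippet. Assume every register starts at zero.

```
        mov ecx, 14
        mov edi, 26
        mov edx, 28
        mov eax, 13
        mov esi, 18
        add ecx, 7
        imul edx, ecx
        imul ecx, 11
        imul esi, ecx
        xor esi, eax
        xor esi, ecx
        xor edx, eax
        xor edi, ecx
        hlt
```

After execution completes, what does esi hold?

4308

after mov ecx, 14: ecx=14
after mov edi, 26: edi=26
after mov edx, 28: edx=28
after mov eax, 13: eax=13
after mov esi, 18: esi=18
after add ecx, 7: ecx=14+7=21
after imul edx, ecx: edx=28*21=588
after imul ecx, 11: ecx=21*11=231
after imul esi, ecx: esi=18*231=4158
after xor esi, eax: esi=4158^13=4147
after xor esi, ecx: esi=4147^231=4308
after xor edx, eax: edx=588^13=577
after xor edi, ecx: edi=26^231=253
halt.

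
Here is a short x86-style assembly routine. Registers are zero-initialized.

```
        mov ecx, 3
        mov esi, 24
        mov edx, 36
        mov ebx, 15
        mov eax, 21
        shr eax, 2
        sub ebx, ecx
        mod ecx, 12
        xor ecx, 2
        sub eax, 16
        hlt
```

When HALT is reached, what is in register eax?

-11

mov ecx, 3 → ecx=3
mov esi, 24 → esi=24
mov edx, 36 → edx=36
mov ebx, 15 → ebx=15
mov eax, 21 → eax=21
shr eax, 2 → eax=21>>2=5
sub ebx, ecx → ebx=15-3=12
mod ecx, 12 → ecx=3%12=3
xor ecx, 2 → ecx=3^2=1
sub eax, 16 → eax=5-16=-11
halt.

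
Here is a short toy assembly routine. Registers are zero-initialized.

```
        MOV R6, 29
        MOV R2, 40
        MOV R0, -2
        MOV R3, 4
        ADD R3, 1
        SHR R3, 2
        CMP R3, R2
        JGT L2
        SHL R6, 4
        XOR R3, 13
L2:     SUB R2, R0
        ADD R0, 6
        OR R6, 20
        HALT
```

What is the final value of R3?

12

R6=29
R2=40
R0=-2
R3=4
R3=4+1=5
R3=5>>2=1
CMP R3, R2  (cmp 1,40)
JGT L2: not taken
R6=29<<4=464
R3=1^13=12
R2=40-(-2)=42
R0=(-2)+6=4
R6=464|20=468
halt.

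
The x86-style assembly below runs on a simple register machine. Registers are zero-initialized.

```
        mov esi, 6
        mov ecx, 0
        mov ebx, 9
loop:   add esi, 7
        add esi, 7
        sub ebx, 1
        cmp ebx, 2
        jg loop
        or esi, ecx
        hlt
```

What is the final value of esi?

esi=6
ecx=0
ebx=9
esi=6+7=13
esi=13+7=20
ebx=9-1=8
cmp ebx, 2  (cmp 8,2)
jg loop: taken
esi=20+7=27
esi=27+7=34
ebx=8-1=7
cmp ebx, 2  (cmp 7,2)
jg loop: taken
esi=34+7=41
esi=41+7=48
ebx=7-1=6
cmp ebx, 2  (cmp 6,2)
jg loop: taken
esi=48+7=55
esi=55+7=62
ebx=6-1=5
cmp ebx, 2  (cmp 5,2)
jg loop: taken
esi=62+7=69
esi=69+7=76
ebx=5-1=4
cmp ebx, 2  (cmp 4,2)
jg loop: taken
esi=76+7=83
esi=83+7=90
ebx=4-1=3
cmp ebx, 2  (cmp 3,2)
jg loop: taken
esi=90+7=97
esi=97+7=104
ebx=3-1=2
cmp ebx, 2  (cmp 2,2)
jg loop: not taken
esi=104|0=104
halt.

104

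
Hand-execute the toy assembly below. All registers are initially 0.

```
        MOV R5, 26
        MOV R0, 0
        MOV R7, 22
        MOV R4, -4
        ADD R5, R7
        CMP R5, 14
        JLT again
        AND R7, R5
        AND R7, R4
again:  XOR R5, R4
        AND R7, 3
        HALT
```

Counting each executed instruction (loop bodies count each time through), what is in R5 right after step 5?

48

after MOV R5, 26: R5=26
after MOV R0, 0: R0=0
after MOV R7, 22: R7=22
after MOV R4, -4: R4=-4
after ADD R5, R7: R5=26+22=48
After step 5: R5 = 48.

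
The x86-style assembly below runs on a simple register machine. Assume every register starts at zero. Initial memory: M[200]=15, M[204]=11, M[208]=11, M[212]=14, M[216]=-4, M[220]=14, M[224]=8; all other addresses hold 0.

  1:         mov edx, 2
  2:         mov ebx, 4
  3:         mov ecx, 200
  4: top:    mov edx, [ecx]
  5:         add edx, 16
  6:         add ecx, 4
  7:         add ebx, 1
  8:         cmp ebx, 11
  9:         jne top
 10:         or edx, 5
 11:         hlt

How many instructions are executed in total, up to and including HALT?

47

edx=2
ebx=4
ecx=200
edx=M[200]=15
edx=15+16=31
ecx=200+4=204
ebx=4+1=5
cmp ebx, 11  (cmp 5,11)
jne top: taken
edx=M[204]=11
edx=11+16=27
ecx=204+4=208
ebx=5+1=6
cmp ebx, 11  (cmp 6,11)
jne top: taken
edx=M[208]=11
edx=11+16=27
ecx=208+4=212
ebx=6+1=7
cmp ebx, 11  (cmp 7,11)
jne top: taken
edx=M[212]=14
edx=14+16=30
ecx=212+4=216
ebx=7+1=8
cmp ebx, 11  (cmp 8,11)
jne top: taken
edx=M[216]=-4
edx=(-4)+16=12
ecx=216+4=220
ebx=8+1=9
cmp ebx, 11  (cmp 9,11)
jne top: taken
edx=M[220]=14
edx=14+16=30
ecx=220+4=224
ebx=9+1=10
cmp ebx, 11  (cmp 10,11)
jne top: taken
edx=M[224]=8
edx=8+16=24
ecx=224+4=228
ebx=10+1=11
cmp ebx, 11  (cmp 11,11)
jne top: not taken
edx=24|5=29
halt.
Total executed instructions: 47.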